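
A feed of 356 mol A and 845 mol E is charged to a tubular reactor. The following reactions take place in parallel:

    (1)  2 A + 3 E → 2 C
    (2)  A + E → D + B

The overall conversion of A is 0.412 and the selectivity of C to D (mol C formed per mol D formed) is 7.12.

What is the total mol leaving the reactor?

1010 mol

Conversion of A: A consumed = 0.412 × 356 = 146.7 mol = 2ξ₁ + 1ξ₂.
Selectivity: 2ξ₁ / (1ξ₂) = 7.12 → ξ₁ = 3.56 ξ₂.
Substitute: (2·3.56 + 1) ξ₂ = 146.7 → ξ₂ = 18.06 mol, ξ₁ = 64.3 mol.
Outlet amounts (n = n₀ + Σ ν·ξ):
  A: 356 − 2(64.3) − 1(18.06) = 209.3
  E: 845 − 3(64.3) − 1(18.06) = 634
  C: 0 + 2(64.3) = 128.6
  D: 0 + 1(18.06) = 18.06
  B: 0 + 1(18.06) = 18.06
Total out = 209.3 + 634 + 128.6 + 18.06 + 18.06 = 1008 mol.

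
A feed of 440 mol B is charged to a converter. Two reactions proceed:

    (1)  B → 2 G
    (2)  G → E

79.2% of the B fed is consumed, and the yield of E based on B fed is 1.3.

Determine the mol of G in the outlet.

125 mol

Conversion of B: B consumed = 1ξ₁ = 0.792 × 440 → ξ₁ = 348.5 mol.
Yield of E: 1ξ₂ / 440 = 1.3 → ξ₂ = 572 mol.
Outlet amounts (n = n₀ + Σ ν·ξ):
  B: 440 − 1(348.5) = 91.52
  G: 0 + 2(348.5) − 1(572) = 125
  E: 0 + 1(572) = 572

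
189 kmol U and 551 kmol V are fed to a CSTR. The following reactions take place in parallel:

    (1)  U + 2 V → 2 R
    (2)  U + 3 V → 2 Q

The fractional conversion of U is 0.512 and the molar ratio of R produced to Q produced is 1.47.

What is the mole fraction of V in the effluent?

Conversion of U: U consumed = 0.512 × 189 = 96.77 kmol = 1ξ₁ + 1ξ₂.
Selectivity: 2ξ₁ / (2ξ₂) = 1.47 → ξ₁ = 1.47 ξ₂.
Substitute: (1·1.47 + 1) ξ₂ = 96.77 → ξ₂ = 39.18 kmol, ξ₁ = 57.59 kmol.
Outlet amounts (n = n₀ + Σ ν·ξ):
  U: 189 − 1(57.59) − 1(39.18) = 92.23
  V: 551 − 2(57.59) − 3(39.18) = 318.3
  R: 0 + 2(57.59) = 115.2
  Q: 0 + 2(39.18) = 78.35
Total out = 604.1 kmol; y_V = 318.3 / 604.1 = 0.5269.

0.527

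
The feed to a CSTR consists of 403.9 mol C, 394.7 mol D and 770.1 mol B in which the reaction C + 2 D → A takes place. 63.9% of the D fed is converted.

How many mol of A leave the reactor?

D reacted = 0.639 × 394.7 = 252.2 mol; ν_D = −2, so ξ = 252.2/2 = 126.1 mol.
Outlet amounts (n = n₀ + ν ξ):
  C: 403.9 − 1(126.1) = 277.8
  D: 394.7 − 2(126.1) = 142.5
  A: 0 + 1(126.1) = 126.1
  B: 770.1 (inert)

126 mol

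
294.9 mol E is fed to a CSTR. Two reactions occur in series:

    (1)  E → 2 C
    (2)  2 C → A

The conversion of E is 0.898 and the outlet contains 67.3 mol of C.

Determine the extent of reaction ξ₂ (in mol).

ξ₂ = 231 mol

Conversion of E: E consumed = 1ξ₁ = 0.898 × 294.9 → ξ₁ = 264.8 mol.
C balance: n_C = 0 + 2ξ₁ − 2ξ₂ = 67.3 → ξ₂ = (2·264.8 − 67.3)/2 = 231.2 mol.
Outlet amounts (n = n₀ + Σ ν·ξ):
  E: 294.9 − 1(264.8) = 30.08
  C: 0 + 2(264.8) − 2(231.2) = 67.3
  A: 0 + 1(231.2) = 231.2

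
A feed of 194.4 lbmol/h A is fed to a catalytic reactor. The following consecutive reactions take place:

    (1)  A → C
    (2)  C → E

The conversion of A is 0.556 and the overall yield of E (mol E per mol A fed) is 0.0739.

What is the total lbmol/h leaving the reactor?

194 lbmol/h

Conversion of A: A consumed = 1ξ₁ = 0.556 × 194.4 → ξ₁ = 108.1 lbmol/h.
Yield of E: 1ξ₂ / 194.4 = 0.0739 → ξ₂ = 14.37 lbmol/h.
Outlet amounts (n = n₀ + Σ ν·ξ):
  A: 194.4 − 1(108.1) = 86.31
  C: 0 + 1(108.1) − 1(14.37) = 93.72
  E: 0 + 1(14.37) = 14.37
Total out = 86.31 + 93.72 + 14.37 = 194.4 lbmol/h.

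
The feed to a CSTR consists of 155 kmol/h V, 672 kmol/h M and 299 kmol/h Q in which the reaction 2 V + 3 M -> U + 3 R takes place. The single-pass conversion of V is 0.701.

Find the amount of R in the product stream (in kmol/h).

163 kmol/h

V reacted = 0.701 × 155 = 108.7 kmol/h; ν_V = −2, so ξ = 108.7/2 = 54.33 kmol/h.
Outlet amounts (n = n₀ + ν ξ):
  V: 155 − 2(54.33) = 46.35
  M: 672 − 3(54.33) = 509
  U: 0 + 1(54.33) = 54.33
  R: 0 + 3(54.33) = 163
  Q: 299 (inert)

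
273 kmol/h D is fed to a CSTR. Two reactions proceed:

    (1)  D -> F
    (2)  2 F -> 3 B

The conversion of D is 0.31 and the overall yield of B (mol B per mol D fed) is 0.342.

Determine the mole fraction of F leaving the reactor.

0.0736

Conversion of D: D consumed = 1ξ₁ = 0.31 × 273 → ξ₁ = 84.63 kmol/h.
Yield of B: 3ξ₂ / 273 = 0.342 → ξ₂ = 31.12 kmol/h.
Outlet amounts (n = n₀ + Σ ν·ξ):
  D: 273 − 1(84.63) = 188.4
  F: 0 + 1(84.63) − 2(31.12) = 22.39
  B: 0 + 3(31.12) = 93.37
Total out = 304.1 kmol/h; y_F = 22.39 / 304.1 = 0.07361.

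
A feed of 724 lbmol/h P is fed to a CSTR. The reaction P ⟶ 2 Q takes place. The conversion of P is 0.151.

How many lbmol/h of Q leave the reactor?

219 lbmol/h

P reacted = 0.151 × 724 = 109.3 lbmol/h; ν_P = −1, so ξ = 109.3/1 = 109.3 lbmol/h.
Outlet amounts (n = n₀ + ν ξ):
  P: 724 − 1(109.3) = 614.7
  Q: 0 + 2(109.3) = 218.6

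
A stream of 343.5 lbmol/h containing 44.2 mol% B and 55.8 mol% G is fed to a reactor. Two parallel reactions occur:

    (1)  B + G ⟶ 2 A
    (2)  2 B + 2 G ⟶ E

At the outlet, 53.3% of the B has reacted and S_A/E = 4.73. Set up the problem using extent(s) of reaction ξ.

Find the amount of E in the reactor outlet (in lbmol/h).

Conversion of B: B consumed = 0.533 × 151.8 = 80.92 lbmol/h = 1ξ₁ + 2ξ₂.
Selectivity: 2ξ₁ / (1ξ₂) = 4.73 → ξ₁ = 2.365 ξ₂.
Substitute: (1·2.365 + 2) ξ₂ = 80.92 → ξ₂ = 18.54 lbmol/h, ξ₁ = 43.85 lbmol/h.
Outlet amounts (n = n₀ + Σ ν·ξ):
  B: 151.8 − 1(43.85) − 2(18.54) = 70.9
  G: 191.7 − 1(43.85) − 2(18.54) = 110.7
  A: 0 + 2(43.85) = 87.69
  E: 0 + 1(18.54) = 18.54

18.5 lbmol/h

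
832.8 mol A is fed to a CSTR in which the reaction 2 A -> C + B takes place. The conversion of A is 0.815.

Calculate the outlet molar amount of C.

A reacted = 0.815 × 832.8 = 678.7 mol; ν_A = −2, so ξ = 678.7/2 = 339.4 mol.
Outlet amounts (n = n₀ + ν ξ):
  A: 832.8 − 2(339.4) = 154.1
  C: 0 + 1(339.4) = 339.4
  B: 0 + 1(339.4) = 339.4

339 mol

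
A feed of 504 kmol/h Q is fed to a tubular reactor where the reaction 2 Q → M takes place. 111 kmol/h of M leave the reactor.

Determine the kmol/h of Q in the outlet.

For M: n = n₀ + 1ξ → 111 = 0 + 1ξ, giving ξ = 111 kmol/h.
Outlet amounts (n = n₀ + ν ξ):
  Q: 504 − 2(111) = 282
  M: 0 + 1(111) = 111

282 kmol/h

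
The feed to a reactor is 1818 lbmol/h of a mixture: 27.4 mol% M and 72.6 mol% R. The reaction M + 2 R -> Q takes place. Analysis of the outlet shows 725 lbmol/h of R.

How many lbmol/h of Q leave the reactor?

For R: n = n₀ − 2ξ → 725 = 1320 − 2ξ, giving ξ = 297.4 lbmol/h.
Outlet amounts (n = n₀ + ν ξ):
  M: 498.1 − 1(297.4) = 200.7
  R: 1320 − 2(297.4) = 725
  Q: 0 + 1(297.4) = 297.4

297 lbmol/h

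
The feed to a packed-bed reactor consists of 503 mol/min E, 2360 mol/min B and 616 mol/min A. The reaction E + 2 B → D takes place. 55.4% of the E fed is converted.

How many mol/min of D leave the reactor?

E reacted = 0.554 × 503 = 278.7 mol/min; ν_E = −1, so ξ = 278.7/1 = 278.7 mol/min.
Outlet amounts (n = n₀ + ν ξ):
  E: 503 − 1(278.7) = 224.3
  B: 2360 − 2(278.7) = 1803
  D: 0 + 1(278.7) = 278.7
  A: 616 (inert)

279 mol/min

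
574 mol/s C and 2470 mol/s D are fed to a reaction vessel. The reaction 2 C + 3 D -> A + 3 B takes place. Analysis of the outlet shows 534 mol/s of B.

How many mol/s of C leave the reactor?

218 mol/s

For B: n = n₀ + 3ξ → 534 = 0 + 3ξ, giving ξ = 178 mol/s.
Outlet amounts (n = n₀ + ν ξ):
  C: 574 − 2(178) = 218
  D: 2470 − 3(178) = 1936
  A: 0 + 1(178) = 178
  B: 0 + 3(178) = 534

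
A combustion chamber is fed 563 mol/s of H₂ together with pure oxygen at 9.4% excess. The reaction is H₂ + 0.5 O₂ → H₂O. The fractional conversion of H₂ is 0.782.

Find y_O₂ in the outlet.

Stoichiometric O₂ = 0.5 × 563 = 281.5 mol/s; O₂ fed = 281.5 × 1.094 = 308 mol/s.
Fuel reacted = 0.782 × 563 → ξ = 440.3 mol/s.
Outlet (n = n₀ + ν ξ):
  H₂: 563 − 1(440.3) = 122.7
  O₂: 308 − 0.5(440.3) = 87.83
  H₂O: 0 + 1(440.3) = 440.3
Total out = 650.8 mol/s; y_O₂ = 87.83 / 650.8 = 0.1349.

0.135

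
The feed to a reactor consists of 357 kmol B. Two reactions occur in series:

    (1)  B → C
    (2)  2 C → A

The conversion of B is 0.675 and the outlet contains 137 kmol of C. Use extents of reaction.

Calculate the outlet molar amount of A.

52 kmol

Conversion of B: B consumed = 1ξ₁ = 0.675 × 357 → ξ₁ = 241 kmol.
C balance: n_C = 0 + 1ξ₁ − 2ξ₂ = 137 → ξ₂ = (1·241 − 137)/2 = 51.99 kmol.
Outlet amounts (n = n₀ + Σ ν·ξ):
  B: 357 − 1(241) = 116
  C: 0 + 1(241) − 2(51.99) = 137
  A: 0 + 1(51.99) = 51.99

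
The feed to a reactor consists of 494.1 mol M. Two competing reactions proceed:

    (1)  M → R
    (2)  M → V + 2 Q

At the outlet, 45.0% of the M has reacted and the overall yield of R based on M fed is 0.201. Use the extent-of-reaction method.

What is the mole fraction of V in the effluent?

0.166

Yield of R: 1ξ₁ / 494.1 = 0.201 → ξ₁ = 99.31 mol.
Conversion of M: 1ξ₁ + 1ξ₂ = 0.45 × 494.1 = 222.3 → ξ₂ = 123 mol.
Outlet amounts (n = n₀ + Σ ν·ξ):
  M: 494.1 − 1(99.31) − 1(123) = 271.8
  R: 0 + 1(99.31) = 99.31
  V: 0 + 1(123) = 123
  Q: 0 + 2(123) = 246.1
Total out = 740.2 mol; y_V = 123 / 740.2 = 0.1662.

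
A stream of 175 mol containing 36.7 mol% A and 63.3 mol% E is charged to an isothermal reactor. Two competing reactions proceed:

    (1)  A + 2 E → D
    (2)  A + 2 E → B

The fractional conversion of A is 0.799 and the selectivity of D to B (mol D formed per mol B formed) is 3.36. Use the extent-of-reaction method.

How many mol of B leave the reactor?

Conversion of A: A consumed = 0.799 × 64.23 = 51.32 mol = 1ξ₁ + 1ξ₂.
Selectivity: 1ξ₁ / (1ξ₂) = 3.36 → ξ₁ = 3.36 ξ₂.
Substitute: (1·3.36 + 1) ξ₂ = 51.32 → ξ₂ = 11.77 mol, ξ₁ = 39.55 mol.
Outlet amounts (n = n₀ + Σ ν·ξ):
  A: 64.23 − 1(39.55) − 1(11.77) = 12.91
  E: 110.8 − 2(39.55) − 2(11.77) = 8.143
  D: 0 + 1(39.55) = 39.55
  B: 0 + 1(11.77) = 11.77

11.8 mol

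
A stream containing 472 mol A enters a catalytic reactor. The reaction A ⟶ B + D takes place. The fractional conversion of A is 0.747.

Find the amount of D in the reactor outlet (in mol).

353 mol

A reacted = 0.747 × 472 = 352.6 mol; ν_A = −1, so ξ = 352.6/1 = 352.6 mol.
Outlet amounts (n = n₀ + ν ξ):
  A: 472 − 1(352.6) = 119.4
  B: 0 + 1(352.6) = 352.6
  D: 0 + 1(352.6) = 352.6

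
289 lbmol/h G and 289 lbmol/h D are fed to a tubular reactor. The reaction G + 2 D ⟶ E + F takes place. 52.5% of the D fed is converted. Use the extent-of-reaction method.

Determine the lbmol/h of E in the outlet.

D reacted = 0.525 × 289 = 151.7 lbmol/h; ν_D = −2, so ξ = 151.7/2 = 75.86 lbmol/h.
Outlet amounts (n = n₀ + ν ξ):
  G: 289 − 1(75.86) = 213.1
  D: 289 − 2(75.86) = 137.3
  E: 0 + 1(75.86) = 75.86
  F: 0 + 1(75.86) = 75.86

75.9 lbmol/h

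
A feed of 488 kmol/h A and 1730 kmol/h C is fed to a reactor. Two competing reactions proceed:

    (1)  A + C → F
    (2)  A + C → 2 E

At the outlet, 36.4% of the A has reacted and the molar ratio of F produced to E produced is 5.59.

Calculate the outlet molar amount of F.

Conversion of A: A consumed = 0.364 × 488 = 177.6 kmol/h = 1ξ₁ + 1ξ₂.
Selectivity: 1ξ₁ / (2ξ₂) = 5.59 → ξ₁ = 11.18 ξ₂.
Substitute: (1·11.18 + 1) ξ₂ = 177.6 → ξ₂ = 14.58 kmol/h, ξ₁ = 163 kmol/h.
Outlet amounts (n = n₀ + Σ ν·ξ):
  A: 488 − 1(163) − 1(14.58) = 310.4
  C: 1730 − 1(163) − 1(14.58) = 1552
  F: 0 + 1(163) = 163
  E: 0 + 2(14.58) = 29.17

163 kmol/h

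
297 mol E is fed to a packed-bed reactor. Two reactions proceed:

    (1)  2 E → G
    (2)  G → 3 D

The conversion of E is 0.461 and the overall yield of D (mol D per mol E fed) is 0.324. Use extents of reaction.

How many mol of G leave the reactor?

36.4 mol

Conversion of E: E consumed = 2ξ₁ = 0.461 × 297 → ξ₁ = 68.46 mol.
Yield of D: 3ξ₂ / 297 = 0.324 → ξ₂ = 32.08 mol.
Outlet amounts (n = n₀ + Σ ν·ξ):
  E: 297 − 2(68.46) = 160.1
  G: 0 + 1(68.46) − 1(32.08) = 36.38
  D: 0 + 3(32.08) = 96.23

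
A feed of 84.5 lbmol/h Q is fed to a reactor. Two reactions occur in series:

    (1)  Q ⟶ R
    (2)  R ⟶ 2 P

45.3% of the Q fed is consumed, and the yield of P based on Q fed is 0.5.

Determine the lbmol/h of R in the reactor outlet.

Conversion of Q: Q consumed = 1ξ₁ = 0.453 × 84.5 → ξ₁ = 38.28 lbmol/h.
Yield of P: 2ξ₂ / 84.5 = 0.5 → ξ₂ = 21.12 lbmol/h.
Outlet amounts (n = n₀ + Σ ν·ξ):
  Q: 84.5 − 1(38.28) = 46.22
  R: 0 + 1(38.28) − 1(21.12) = 17.15
  P: 0 + 2(21.12) = 42.25

17.2 lbmol/h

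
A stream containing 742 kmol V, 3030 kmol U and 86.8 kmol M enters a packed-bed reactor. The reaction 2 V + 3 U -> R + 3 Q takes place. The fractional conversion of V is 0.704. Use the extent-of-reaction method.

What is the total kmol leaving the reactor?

V reacted = 0.704 × 742 = 522.4 kmol; ν_V = −2, so ξ = 522.4/2 = 261.2 kmol.
Outlet amounts (n = n₀ + ν ξ):
  V: 742 − 2(261.2) = 219.6
  U: 3030 − 3(261.2) = 2246
  R: 0 + 1(261.2) = 261.2
  Q: 0 + 3(261.2) = 783.6
  M: 86.8 (inert)
Total out = 219.6 + 2246 + 261.2 + 783.6 + 86.8 = 3598 kmol.

3600 kmol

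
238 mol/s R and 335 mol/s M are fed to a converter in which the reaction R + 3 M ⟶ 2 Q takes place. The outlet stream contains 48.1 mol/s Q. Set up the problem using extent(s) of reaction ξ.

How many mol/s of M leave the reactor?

For Q: n = n₀ + 2ξ → 48.1 = 0 + 2ξ, giving ξ = 24.05 mol/s.
Outlet amounts (n = n₀ + ν ξ):
  R: 238 − 1(24.05) = 213.9
  M: 335 − 3(24.05) = 262.9
  Q: 0 + 2(24.05) = 48.1

263 mol/s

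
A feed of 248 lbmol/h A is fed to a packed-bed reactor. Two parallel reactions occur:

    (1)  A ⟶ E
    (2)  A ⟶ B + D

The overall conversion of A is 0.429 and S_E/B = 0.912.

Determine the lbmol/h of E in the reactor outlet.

50.7 lbmol/h

Conversion of A: A consumed = 0.429 × 248 = 106.4 lbmol/h = 1ξ₁ + 1ξ₂.
Selectivity: 1ξ₁ / (1ξ₂) = 0.912 → ξ₁ = 0.912 ξ₂.
Substitute: (1·0.912 + 1) ξ₂ = 106.4 → ξ₂ = 55.64 lbmol/h, ξ₁ = 50.75 lbmol/h.
Outlet amounts (n = n₀ + Σ ν·ξ):
  A: 248 − 1(50.75) − 1(55.64) = 141.6
  E: 0 + 1(50.75) = 50.75
  B: 0 + 1(55.64) = 55.64
  D: 0 + 1(55.64) = 55.64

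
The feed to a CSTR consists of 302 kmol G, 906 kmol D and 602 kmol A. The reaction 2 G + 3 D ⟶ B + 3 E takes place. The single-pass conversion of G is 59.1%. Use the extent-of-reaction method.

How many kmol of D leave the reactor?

638 kmol

G reacted = 0.591 × 302 = 178.5 kmol; ν_G = −2, so ξ = 178.5/2 = 89.24 kmol.
Outlet amounts (n = n₀ + ν ξ):
  G: 302 − 2(89.24) = 123.5
  D: 906 − 3(89.24) = 638.3
  B: 0 + 1(89.24) = 89.24
  E: 0 + 3(89.24) = 267.7
  A: 602 (inert)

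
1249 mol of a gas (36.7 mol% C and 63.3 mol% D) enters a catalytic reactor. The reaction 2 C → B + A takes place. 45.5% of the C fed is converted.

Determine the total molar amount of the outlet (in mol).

1250 mol

C reacted = 0.455 × 458.4 = 208.6 mol; ν_C = −2, so ξ = 208.6/2 = 104.3 mol.
Outlet amounts (n = n₀ + ν ξ):
  C: 458.4 − 2(104.3) = 249.8
  B: 0 + 1(104.3) = 104.3
  A: 0 + 1(104.3) = 104.3
  D: 790.6 (inert)
Total out = 249.8 + 104.3 + 104.3 + 790.6 = 1249 mol.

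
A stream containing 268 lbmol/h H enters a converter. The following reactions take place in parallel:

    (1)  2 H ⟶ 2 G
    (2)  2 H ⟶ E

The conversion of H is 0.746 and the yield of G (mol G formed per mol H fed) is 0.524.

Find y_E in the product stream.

Yield of G: 2ξ₁ / 268 = 0.524 → ξ₁ = 70.22 lbmol/h.
Conversion of H: 2ξ₁ + 2ξ₂ = 0.746 × 268 = 199.9 → ξ₂ = 29.75 lbmol/h.
Outlet amounts (n = n₀ + Σ ν·ξ):
  H: 268 − 2(70.22) − 2(29.75) = 68.07
  G: 0 + 2(70.22) = 140.4
  E: 0 + 1(29.75) = 29.75
Total out = 238.3 lbmol/h; y_E = 29.75 / 238.3 = 0.1249.

0.125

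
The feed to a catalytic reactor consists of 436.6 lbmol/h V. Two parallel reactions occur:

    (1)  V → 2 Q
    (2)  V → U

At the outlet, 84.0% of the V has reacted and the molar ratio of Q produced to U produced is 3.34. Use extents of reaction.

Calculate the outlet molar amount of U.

Conversion of V: V consumed = 0.84 × 436.6 = 366.7 lbmol/h = 1ξ₁ + 1ξ₂.
Selectivity: 2ξ₁ / (1ξ₂) = 3.34 → ξ₁ = 1.67 ξ₂.
Substitute: (1·1.67 + 1) ξ₂ = 366.7 → ξ₂ = 137.4 lbmol/h, ξ₁ = 229.4 lbmol/h.
Outlet amounts (n = n₀ + Σ ν·ξ):
  V: 436.6 − 1(229.4) − 1(137.4) = 69.86
  Q: 0 + 2(229.4) = 458.8
  U: 0 + 1(137.4) = 137.4

137 lbmol/h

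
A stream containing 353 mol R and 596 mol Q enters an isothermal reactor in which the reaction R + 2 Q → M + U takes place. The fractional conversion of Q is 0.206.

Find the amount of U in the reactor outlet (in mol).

Q reacted = 0.206 × 596 = 122.8 mol; ν_Q = −2, so ξ = 122.8/2 = 61.39 mol.
Outlet amounts (n = n₀ + ν ξ):
  R: 353 − 1(61.39) = 291.6
  Q: 596 − 2(61.39) = 473.2
  M: 0 + 1(61.39) = 61.39
  U: 0 + 1(61.39) = 61.39

61.4 mol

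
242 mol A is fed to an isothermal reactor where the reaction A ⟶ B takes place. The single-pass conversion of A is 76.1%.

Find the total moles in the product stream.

A reacted = 0.761 × 242 = 184.2 mol; ν_A = −1, so ξ = 184.2/1 = 184.2 mol.
Outlet amounts (n = n₀ + ν ξ):
  A: 242 − 1(184.2) = 57.84
  B: 0 + 1(184.2) = 184.2
Total out = 57.84 + 184.2 = 242 mol.

242 mol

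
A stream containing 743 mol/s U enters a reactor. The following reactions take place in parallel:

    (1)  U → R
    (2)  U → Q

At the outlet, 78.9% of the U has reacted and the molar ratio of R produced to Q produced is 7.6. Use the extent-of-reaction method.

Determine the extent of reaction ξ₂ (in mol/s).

ξ₂ = 68.2 mol/s

Conversion of U: U consumed = 0.789 × 743 = 586.2 mol/s = 1ξ₁ + 1ξ₂.
Selectivity: 1ξ₁ / (1ξ₂) = 7.6 → ξ₁ = 7.6 ξ₂.
Substitute: (1·7.6 + 1) ξ₂ = 586.2 → ξ₂ = 68.17 mol/s, ξ₁ = 518.1 mol/s.
Outlet amounts (n = n₀ + Σ ν·ξ):
  U: 743 − 1(518.1) − 1(68.17) = 156.8
  R: 0 + 1(518.1) = 518.1
  Q: 0 + 1(68.17) = 68.17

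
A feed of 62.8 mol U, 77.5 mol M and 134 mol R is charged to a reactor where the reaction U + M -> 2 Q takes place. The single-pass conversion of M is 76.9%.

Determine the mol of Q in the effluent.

M reacted = 0.769 × 77.5 = 59.6 mol; ν_M = −1, so ξ = 59.6/1 = 59.6 mol.
Outlet amounts (n = n₀ + ν ξ):
  U: 62.8 − 1(59.6) = 3.202
  M: 77.5 − 1(59.6) = 17.9
  Q: 0 + 2(59.6) = 119.2
  R: 134 (inert)

119 mol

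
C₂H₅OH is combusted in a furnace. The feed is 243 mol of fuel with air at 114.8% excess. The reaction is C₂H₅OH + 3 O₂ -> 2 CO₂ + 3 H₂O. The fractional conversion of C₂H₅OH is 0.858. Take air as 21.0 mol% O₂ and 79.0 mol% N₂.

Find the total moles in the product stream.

7910 mol

Stoichiometric O₂ = 3 × 243 = 729 mol; O₂ fed = 729 × 2.148 = 1566 mol.
N₂ fed = 1566 × 79/21 = 5891 mol.
Fuel reacted = 0.858 × 243 → ξ = 208.5 mol.
Outlet (n = n₀ + ν ξ):
  C₂H₅OH: 243 − 1(208.5) = 34.51
  O₂: 1566 − 3(208.5) = 940.4
  N₂: 5891 (inert)
  CO₂: 0 + 2(208.5) = 417
  H₂O: 0 + 3(208.5) = 625.5
Total out = 34.51 + 940.4 + 5891 + 417 + 625.5 = 7908 mol.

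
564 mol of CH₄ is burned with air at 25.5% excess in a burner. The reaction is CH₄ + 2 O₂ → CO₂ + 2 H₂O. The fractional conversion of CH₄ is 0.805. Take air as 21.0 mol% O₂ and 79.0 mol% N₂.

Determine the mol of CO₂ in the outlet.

Stoichiometric O₂ = 2 × 564 = 1128 mol; O₂ fed = 1128 × 1.255 = 1416 mol.
N₂ fed = 1416 × 79/21 = 5326 mol.
Fuel reacted = 0.805 × 564 → ξ = 454 mol.
Outlet (n = n₀ + ν ξ):
  CH₄: 564 − 1(454) = 110
  O₂: 1416 − 2(454) = 507.6
  N₂: 5326 (inert)
  CO₂: 0 + 1(454) = 454
  H₂O: 0 + 2(454) = 908

454 mol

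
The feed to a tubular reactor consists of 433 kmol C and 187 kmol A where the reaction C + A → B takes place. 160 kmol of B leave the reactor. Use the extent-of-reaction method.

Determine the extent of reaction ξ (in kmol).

For B: n = n₀ + 1ξ → 160 = 0 + 1ξ, giving ξ = 160 kmol.
Outlet amounts (n = n₀ + ν ξ):
  C: 433 − 1(160) = 273
  A: 187 − 1(160) = 27
  B: 0 + 1(160) = 160

ξ = 160 kmol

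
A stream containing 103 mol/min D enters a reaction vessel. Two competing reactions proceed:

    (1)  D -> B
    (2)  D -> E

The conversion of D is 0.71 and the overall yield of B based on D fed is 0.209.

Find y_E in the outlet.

Yield of B: 1ξ₁ / 103 = 0.209 → ξ₁ = 21.53 mol/min.
Conversion of D: 1ξ₁ + 1ξ₂ = 0.71 × 103 = 73.13 → ξ₂ = 51.6 mol/min.
Outlet amounts (n = n₀ + Σ ν·ξ):
  D: 103 − 1(21.53) − 1(51.6) = 29.87
  B: 0 + 1(21.53) = 21.53
  E: 0 + 1(51.6) = 51.6
Total out = 103 mol/min; y_E = 51.6 / 103 = 0.501.

0.501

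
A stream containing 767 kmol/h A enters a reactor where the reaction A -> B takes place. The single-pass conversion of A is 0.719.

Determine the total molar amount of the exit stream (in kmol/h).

767 kmol/h

A reacted = 0.719 × 767 = 551.5 kmol/h; ν_A = −1, so ξ = 551.5/1 = 551.5 kmol/h.
Outlet amounts (n = n₀ + ν ξ):
  A: 767 − 1(551.5) = 215.5
  B: 0 + 1(551.5) = 551.5
Total out = 215.5 + 551.5 = 767 kmol/h.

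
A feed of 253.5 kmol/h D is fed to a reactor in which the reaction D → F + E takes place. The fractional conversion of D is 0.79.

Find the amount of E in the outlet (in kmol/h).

D reacted = 0.79 × 253.5 = 200.3 kmol/h; ν_D = −1, so ξ = 200.3/1 = 200.3 kmol/h.
Outlet amounts (n = n₀ + ν ξ):
  D: 253.5 − 1(200.3) = 53.23
  F: 0 + 1(200.3) = 200.3
  E: 0 + 1(200.3) = 200.3

200 kmol/h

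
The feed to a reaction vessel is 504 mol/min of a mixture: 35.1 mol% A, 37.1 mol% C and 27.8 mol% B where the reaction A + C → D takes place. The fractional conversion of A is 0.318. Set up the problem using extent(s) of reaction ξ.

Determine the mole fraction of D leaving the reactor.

A reacted = 0.318 × 176.9 = 56.26 mol/min; ν_A = −1, so ξ = 56.26/1 = 56.26 mol/min.
Outlet amounts (n = n₀ + ν ξ):
  A: 176.9 − 1(56.26) = 120.6
  C: 187 − 1(56.26) = 130.7
  D: 0 + 1(56.26) = 56.26
  B: 140.1 (inert)
Total out = 447.7 mol/min; y_D = 56.26 / 447.7 = 0.1256.

0.126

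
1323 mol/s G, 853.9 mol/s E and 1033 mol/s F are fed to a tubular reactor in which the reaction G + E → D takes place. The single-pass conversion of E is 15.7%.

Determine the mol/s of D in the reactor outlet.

134 mol/s

E reacted = 0.157 × 853.9 = 134.1 mol/s; ν_E = −1, so ξ = 134.1/1 = 134.1 mol/s.
Outlet amounts (n = n₀ + ν ξ):
  G: 1323 − 1(134.1) = 1189
  E: 853.9 − 1(134.1) = 719.8
  D: 0 + 1(134.1) = 134.1
  F: 1033 (inert)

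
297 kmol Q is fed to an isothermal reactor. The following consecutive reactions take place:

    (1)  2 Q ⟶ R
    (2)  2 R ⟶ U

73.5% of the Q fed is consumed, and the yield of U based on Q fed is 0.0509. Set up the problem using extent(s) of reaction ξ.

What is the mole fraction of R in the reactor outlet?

Conversion of Q: Q consumed = 2ξ₁ = 0.735 × 297 → ξ₁ = 109.1 kmol.
Yield of U: 1ξ₂ / 297 = 0.0509 → ξ₂ = 15.12 kmol.
Outlet amounts (n = n₀ + Σ ν·ξ):
  Q: 297 − 2(109.1) = 78.71
  R: 0 + 1(109.1) − 2(15.12) = 78.91
  U: 0 + 1(15.12) = 15.12
Total out = 172.7 kmol; y_R = 78.91 / 172.7 = 0.4568.

0.457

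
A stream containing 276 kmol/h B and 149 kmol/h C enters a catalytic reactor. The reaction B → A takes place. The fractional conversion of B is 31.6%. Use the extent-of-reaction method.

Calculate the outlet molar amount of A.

87.2 kmol/h

B reacted = 0.316 × 276 = 87.22 kmol/h; ν_B = −1, so ξ = 87.22/1 = 87.22 kmol/h.
Outlet amounts (n = n₀ + ν ξ):
  B: 276 − 1(87.22) = 188.8
  A: 0 + 1(87.22) = 87.22
  C: 149 (inert)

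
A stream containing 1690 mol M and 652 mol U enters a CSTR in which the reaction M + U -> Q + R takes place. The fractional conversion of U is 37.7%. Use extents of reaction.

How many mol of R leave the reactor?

246 mol

U reacted = 0.377 × 652 = 245.8 mol; ν_U = −1, so ξ = 245.8/1 = 245.8 mol.
Outlet amounts (n = n₀ + ν ξ):
  M: 1690 − 1(245.8) = 1444
  U: 652 − 1(245.8) = 406.2
  Q: 0 + 1(245.8) = 245.8
  R: 0 + 1(245.8) = 245.8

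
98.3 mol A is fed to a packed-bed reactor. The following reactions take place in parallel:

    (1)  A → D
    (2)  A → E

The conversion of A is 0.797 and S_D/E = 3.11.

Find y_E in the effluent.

0.194

Conversion of A: A consumed = 0.797 × 98.3 = 78.35 mol = 1ξ₁ + 1ξ₂.
Selectivity: 1ξ₁ / (1ξ₂) = 3.11 → ξ₁ = 3.11 ξ₂.
Substitute: (1·3.11 + 1) ξ₂ = 78.35 → ξ₂ = 19.06 mol, ξ₁ = 59.28 mol.
Outlet amounts (n = n₀ + Σ ν·ξ):
  A: 98.3 − 1(59.28) − 1(19.06) = 19.95
  D: 0 + 1(59.28) = 59.28
  E: 0 + 1(19.06) = 19.06
Total out = 98.3 mol; y_E = 19.06 / 98.3 = 0.1939.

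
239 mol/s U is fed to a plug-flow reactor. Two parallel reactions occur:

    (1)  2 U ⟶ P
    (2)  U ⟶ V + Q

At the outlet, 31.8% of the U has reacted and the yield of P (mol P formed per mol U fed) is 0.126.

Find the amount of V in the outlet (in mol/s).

15.8 mol/s

Yield of P: 1ξ₁ / 239 = 0.126 → ξ₁ = 30.11 mol/s.
Conversion of U: 2ξ₁ + 1ξ₂ = 0.318 × 239 = 76 → ξ₂ = 15.77 mol/s.
Outlet amounts (n = n₀ + Σ ν·ξ):
  U: 239 − 2(30.11) − 1(15.77) = 163
  P: 0 + 1(30.11) = 30.11
  V: 0 + 1(15.77) = 15.77
  Q: 0 + 1(15.77) = 15.77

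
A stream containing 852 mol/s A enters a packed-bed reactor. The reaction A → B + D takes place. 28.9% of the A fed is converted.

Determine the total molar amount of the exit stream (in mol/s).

1100 mol/s

A reacted = 0.289 × 852 = 246.2 mol/s; ν_A = −1, so ξ = 246.2/1 = 246.2 mol/s.
Outlet amounts (n = n₀ + ν ξ):
  A: 852 − 1(246.2) = 605.8
  B: 0 + 1(246.2) = 246.2
  D: 0 + 1(246.2) = 246.2
Total out = 605.8 + 246.2 + 246.2 = 1098 mol/s.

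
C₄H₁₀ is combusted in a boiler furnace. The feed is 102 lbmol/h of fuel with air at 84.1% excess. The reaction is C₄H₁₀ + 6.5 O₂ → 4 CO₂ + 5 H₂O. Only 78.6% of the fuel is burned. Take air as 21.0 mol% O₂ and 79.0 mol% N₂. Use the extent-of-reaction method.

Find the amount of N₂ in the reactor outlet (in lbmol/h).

Stoichiometric O₂ = 6.5 × 102 = 663 lbmol/h; O₂ fed = 663 × 1.841 = 1221 lbmol/h.
N₂ fed = 1221 × 79/21 = 4592 lbmol/h.
Fuel reacted = 0.786 × 102 → ξ = 80.17 lbmol/h.
Outlet (n = n₀ + ν ξ):
  C₄H₁₀: 102 − 1(80.17) = 21.83
  O₂: 1221 − 6.5(80.17) = 699.5
  N₂: 4592 (inert)
  CO₂: 0 + 4(80.17) = 320.7
  H₂O: 0 + 5(80.17) = 400.9

4590 lbmol/h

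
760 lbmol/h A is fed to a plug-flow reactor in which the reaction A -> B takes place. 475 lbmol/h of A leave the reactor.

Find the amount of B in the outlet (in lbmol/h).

For A: n = n₀ − 1ξ → 475 = 760 − 1ξ, giving ξ = 285 lbmol/h.
Outlet amounts (n = n₀ + ν ξ):
  A: 760 − 1(285) = 475
  B: 0 + 1(285) = 285

285 lbmol/h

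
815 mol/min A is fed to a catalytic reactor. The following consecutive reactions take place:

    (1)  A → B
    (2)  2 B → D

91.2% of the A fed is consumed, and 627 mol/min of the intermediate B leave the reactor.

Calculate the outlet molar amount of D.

Conversion of A: A consumed = 1ξ₁ = 0.912 × 815 → ξ₁ = 743.3 mol/min.
B balance: n_B = 0 + 1ξ₁ − 2ξ₂ = 627 → ξ₂ = (1·743.3 − 627)/2 = 58.14 mol/min.
Outlet amounts (n = n₀ + Σ ν·ξ):
  A: 815 − 1(743.3) = 71.72
  B: 0 + 1(743.3) − 2(58.14) = 627
  D: 0 + 1(58.14) = 58.14

58.1 mol/min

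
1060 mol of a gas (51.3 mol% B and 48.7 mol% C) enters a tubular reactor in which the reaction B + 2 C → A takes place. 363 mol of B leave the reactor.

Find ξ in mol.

ξ = 181 mol

For B: n = n₀ − 1ξ → 363 = 543.8 − 1ξ, giving ξ = 180.8 mol.
Outlet amounts (n = n₀ + ν ξ):
  B: 543.8 − 1(180.8) = 363
  C: 516.2 − 2(180.8) = 154.7
  A: 0 + 1(180.8) = 180.8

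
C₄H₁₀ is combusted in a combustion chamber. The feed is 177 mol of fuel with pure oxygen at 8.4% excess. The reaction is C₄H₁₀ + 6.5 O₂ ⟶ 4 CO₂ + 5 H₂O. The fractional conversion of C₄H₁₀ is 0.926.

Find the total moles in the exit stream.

1670 mol

Stoichiometric O₂ = 6.5 × 177 = 1150 mol; O₂ fed = 1150 × 1.084 = 1247 mol.
Fuel reacted = 0.926 × 177 → ξ = 163.9 mol.
Outlet (n = n₀ + ν ξ):
  C₄H₁₀: 177 − 1(163.9) = 13.1
  O₂: 1247 − 6.5(163.9) = 181.8
  CO₂: 0 + 4(163.9) = 655.6
  H₂O: 0 + 5(163.9) = 819.5
Total out = 13.1 + 181.8 + 655.6 + 819.5 = 1670 mol.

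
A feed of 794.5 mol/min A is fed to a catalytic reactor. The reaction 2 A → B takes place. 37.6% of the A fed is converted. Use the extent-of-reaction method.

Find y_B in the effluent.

0.232

A reacted = 0.376 × 794.5 = 298.7 mol/min; ν_A = −2, so ξ = 298.7/2 = 149.4 mol/min.
Outlet amounts (n = n₀ + ν ξ):
  A: 794.5 − 2(149.4) = 495.8
  B: 0 + 1(149.4) = 149.4
Total out = 645.1 mol/min; y_B = 149.4 / 645.1 = 0.2315.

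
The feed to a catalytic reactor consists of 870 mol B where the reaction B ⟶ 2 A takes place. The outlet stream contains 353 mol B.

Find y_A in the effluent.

0.745

For B: n = n₀ − 1ξ → 353 = 870 − 1ξ, giving ξ = 517 mol.
Outlet amounts (n = n₀ + ν ξ):
  B: 870 − 1(517) = 353
  A: 0 + 2(517) = 1034
Total out = 1387 mol; y_A = 1034 / 1387 = 0.7455.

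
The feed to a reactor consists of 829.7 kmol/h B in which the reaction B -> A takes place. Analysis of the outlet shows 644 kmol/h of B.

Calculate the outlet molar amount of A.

For B: n = n₀ − 1ξ → 644 = 829.7 − 1ξ, giving ξ = 185.7 kmol/h.
Outlet amounts (n = n₀ + ν ξ):
  B: 829.7 − 1(185.7) = 644
  A: 0 + 1(185.7) = 185.7

186 kmol/h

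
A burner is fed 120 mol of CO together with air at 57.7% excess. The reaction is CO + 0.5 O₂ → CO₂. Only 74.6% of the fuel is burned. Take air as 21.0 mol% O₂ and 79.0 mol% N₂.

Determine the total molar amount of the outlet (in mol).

Stoichiometric O₂ = 0.5 × 120 = 60 mol; O₂ fed = 60 × 1.577 = 94.62 mol.
N₂ fed = 94.62 × 79/21 = 356 mol.
Fuel reacted = 0.746 × 120 → ξ = 89.52 mol.
Outlet (n = n₀ + ν ξ):
  CO: 120 − 1(89.52) = 30.48
  O₂: 94.62 − 0.5(89.52) = 49.86
  N₂: 356 (inert)
  CO₂: 0 + 1(89.52) = 89.52
Total out = 30.48 + 49.86 + 356 + 89.52 = 525.8 mol.

526 mol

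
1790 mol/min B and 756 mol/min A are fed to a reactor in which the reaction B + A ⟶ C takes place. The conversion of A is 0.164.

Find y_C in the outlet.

0.0512

A reacted = 0.164 × 756 = 124 mol/min; ν_A = −1, so ξ = 124/1 = 124 mol/min.
Outlet amounts (n = n₀ + ν ξ):
  B: 1790 − 1(124) = 1666
  A: 756 − 1(124) = 632
  C: 0 + 1(124) = 124
Total out = 2422 mol/min; y_C = 124 / 2422 = 0.05119.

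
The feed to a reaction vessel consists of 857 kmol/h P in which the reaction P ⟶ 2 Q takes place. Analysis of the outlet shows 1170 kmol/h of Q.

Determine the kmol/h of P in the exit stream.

For Q: n = n₀ + 2ξ → 1170 = 0 + 2ξ, giving ξ = 585 kmol/h.
Outlet amounts (n = n₀ + ν ξ):
  P: 857 − 1(585) = 272
  Q: 0 + 2(585) = 1170

272 kmol/h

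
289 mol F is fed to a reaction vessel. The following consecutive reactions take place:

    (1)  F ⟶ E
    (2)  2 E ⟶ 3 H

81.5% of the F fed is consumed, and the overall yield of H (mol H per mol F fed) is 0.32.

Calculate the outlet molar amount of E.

174 mol

Conversion of F: F consumed = 1ξ₁ = 0.815 × 289 → ξ₁ = 235.5 mol.
Yield of H: 3ξ₂ / 289 = 0.32 → ξ₂ = 30.83 mol.
Outlet amounts (n = n₀ + Σ ν·ξ):
  F: 289 − 1(235.5) = 53.47
  E: 0 + 1(235.5) − 2(30.83) = 173.9
  H: 0 + 3(30.83) = 92.48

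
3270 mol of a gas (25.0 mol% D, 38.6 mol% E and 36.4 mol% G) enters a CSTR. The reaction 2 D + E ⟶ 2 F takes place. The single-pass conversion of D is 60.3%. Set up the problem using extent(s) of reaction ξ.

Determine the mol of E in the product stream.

1020 mol

D reacted = 0.603 × 817.5 = 493 mol; ν_D = −2, so ξ = 493/2 = 246.5 mol.
Outlet amounts (n = n₀ + ν ξ):
  D: 817.5 − 2(246.5) = 324.5
  E: 1262 − 1(246.5) = 1016
  F: 0 + 2(246.5) = 493
  G: 1190 (inert)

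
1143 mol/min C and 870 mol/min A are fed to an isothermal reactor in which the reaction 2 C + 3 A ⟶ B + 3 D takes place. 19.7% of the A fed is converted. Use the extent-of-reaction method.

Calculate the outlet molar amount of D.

A reacted = 0.197 × 870 = 171.4 mol/min; ν_A = −3, so ξ = 171.4/3 = 57.13 mol/min.
Outlet amounts (n = n₀ + ν ξ):
  C: 1143 − 2(57.13) = 1029
  A: 870 − 3(57.13) = 698.6
  B: 0 + 1(57.13) = 57.13
  D: 0 + 3(57.13) = 171.4

171 mol/min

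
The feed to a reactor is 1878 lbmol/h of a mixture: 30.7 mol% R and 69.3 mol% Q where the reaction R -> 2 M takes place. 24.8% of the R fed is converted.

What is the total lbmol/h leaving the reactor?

2020 lbmol/h

R reacted = 0.248 × 576.5 = 143 lbmol/h; ν_R = −1, so ξ = 143/1 = 143 lbmol/h.
Outlet amounts (n = n₀ + ν ξ):
  R: 576.5 − 1(143) = 433.6
  M: 0 + 2(143) = 286
  Q: 1301 (inert)
Total out = 433.6 + 286 + 1301 = 2021 lbmol/h.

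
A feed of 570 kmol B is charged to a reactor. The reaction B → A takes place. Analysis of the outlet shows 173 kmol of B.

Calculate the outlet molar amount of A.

For B: n = n₀ − 1ξ → 173 = 570 − 1ξ, giving ξ = 397 kmol.
Outlet amounts (n = n₀ + ν ξ):
  B: 570 − 1(397) = 173
  A: 0 + 1(397) = 397

397 kmol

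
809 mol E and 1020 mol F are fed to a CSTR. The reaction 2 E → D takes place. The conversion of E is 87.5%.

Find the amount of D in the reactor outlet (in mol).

354 mol

E reacted = 0.875 × 809 = 707.9 mol; ν_E = −2, so ξ = 707.9/2 = 353.9 mol.
Outlet amounts (n = n₀ + ν ξ):
  E: 809 − 2(353.9) = 101.1
  D: 0 + 1(353.9) = 353.9
  F: 1020 (inert)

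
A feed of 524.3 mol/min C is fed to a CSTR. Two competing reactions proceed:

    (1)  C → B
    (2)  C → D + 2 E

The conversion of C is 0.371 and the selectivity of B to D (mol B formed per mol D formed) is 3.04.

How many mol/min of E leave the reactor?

96.3 mol/min

Conversion of C: C consumed = 0.371 × 524.3 = 194.5 mol/min = 1ξ₁ + 1ξ₂.
Selectivity: 1ξ₁ / (1ξ₂) = 3.04 → ξ₁ = 3.04 ξ₂.
Substitute: (1·3.04 + 1) ξ₂ = 194.5 → ξ₂ = 48.15 mol/min, ξ₁ = 146.4 mol/min.
Outlet amounts (n = n₀ + Σ ν·ξ):
  C: 524.3 − 1(146.4) − 1(48.15) = 329.8
  B: 0 + 1(146.4) = 146.4
  D: 0 + 1(48.15) = 48.15
  E: 0 + 2(48.15) = 96.29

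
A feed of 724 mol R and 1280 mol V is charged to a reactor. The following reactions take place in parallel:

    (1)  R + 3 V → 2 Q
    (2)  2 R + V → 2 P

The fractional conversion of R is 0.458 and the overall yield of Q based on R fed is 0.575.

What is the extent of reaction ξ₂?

Yield of Q: 2ξ₁ / 724 = 0.575 → ξ₁ = 208.1 mol.
Conversion of R: 1ξ₁ + 2ξ₂ = 0.458 × 724 = 331.6 → ξ₂ = 61.72 mol.
Outlet amounts (n = n₀ + Σ ν·ξ):
  R: 724 − 1(208.1) − 2(61.72) = 392.4
  V: 1280 − 3(208.1) − 1(61.72) = 593.8
  Q: 0 + 2(208.1) = 416.3
  P: 0 + 2(61.72) = 123.4

ξ₂ = 61.7 mol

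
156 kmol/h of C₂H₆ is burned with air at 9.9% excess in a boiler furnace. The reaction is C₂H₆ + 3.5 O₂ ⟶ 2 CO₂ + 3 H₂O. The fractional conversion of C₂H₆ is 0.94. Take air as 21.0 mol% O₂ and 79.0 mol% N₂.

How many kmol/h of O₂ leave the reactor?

Stoichiometric O₂ = 3.5 × 156 = 546 kmol/h; O₂ fed = 546 × 1.099 = 600.1 kmol/h.
N₂ fed = 600.1 × 79/21 = 2257 kmol/h.
Fuel reacted = 0.94 × 156 → ξ = 146.6 kmol/h.
Outlet (n = n₀ + ν ξ):
  C₂H₆: 156 − 1(146.6) = 9.36
  O₂: 600.1 − 3.5(146.6) = 86.81
  N₂: 2257 (inert)
  CO₂: 0 + 2(146.6) = 293.3
  H₂O: 0 + 3(146.6) = 439.9

86.8 kmol/h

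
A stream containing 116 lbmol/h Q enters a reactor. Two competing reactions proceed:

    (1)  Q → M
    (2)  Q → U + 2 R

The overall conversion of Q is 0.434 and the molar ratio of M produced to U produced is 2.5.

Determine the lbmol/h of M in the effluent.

36 lbmol/h

Conversion of Q: Q consumed = 0.434 × 116 = 50.34 lbmol/h = 1ξ₁ + 1ξ₂.
Selectivity: 1ξ₁ / (1ξ₂) = 2.5 → ξ₁ = 2.5 ξ₂.
Substitute: (1·2.5 + 1) ξ₂ = 50.34 → ξ₂ = 14.38 lbmol/h, ξ₁ = 35.96 lbmol/h.
Outlet amounts (n = n₀ + Σ ν·ξ):
  Q: 116 − 1(35.96) − 1(14.38) = 65.66
  M: 0 + 1(35.96) = 35.96
  U: 0 + 1(14.38) = 14.38
  R: 0 + 2(14.38) = 28.77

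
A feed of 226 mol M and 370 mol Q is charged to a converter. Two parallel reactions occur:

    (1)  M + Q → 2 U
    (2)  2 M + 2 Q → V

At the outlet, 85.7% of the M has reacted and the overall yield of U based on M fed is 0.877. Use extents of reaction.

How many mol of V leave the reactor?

47.3 mol

Yield of U: 2ξ₁ / 226 = 0.877 → ξ₁ = 99.1 mol.
Conversion of M: 1ξ₁ + 2ξ₂ = 0.857 × 226 = 193.7 → ξ₂ = 47.29 mol.
Outlet amounts (n = n₀ + Σ ν·ξ):
  M: 226 − 1(99.1) − 2(47.29) = 32.32
  Q: 370 − 1(99.1) − 2(47.29) = 176.3
  U: 0 + 2(99.1) = 198.2
  V: 0 + 1(47.29) = 47.29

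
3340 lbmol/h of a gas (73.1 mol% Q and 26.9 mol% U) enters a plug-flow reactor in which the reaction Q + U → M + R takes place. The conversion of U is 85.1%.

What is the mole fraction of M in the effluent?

U reacted = 0.851 × 898.5 = 764.6 lbmol/h; ν_U = −1, so ξ = 764.6/1 = 764.6 lbmol/h.
Outlet amounts (n = n₀ + ν ξ):
  Q: 2442 − 1(764.6) = 1677
  U: 898.5 − 1(764.6) = 133.9
  M: 0 + 1(764.6) = 764.6
  R: 0 + 1(764.6) = 764.6
Total out = 3340 lbmol/h; y_M = 764.6 / 3340 = 0.2289.

0.229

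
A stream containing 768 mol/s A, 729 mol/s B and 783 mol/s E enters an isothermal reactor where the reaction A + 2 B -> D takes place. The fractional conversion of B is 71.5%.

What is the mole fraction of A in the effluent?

0.288

B reacted = 0.715 × 729 = 521.2 mol/s; ν_B = −2, so ξ = 521.2/2 = 260.6 mol/s.
Outlet amounts (n = n₀ + ν ξ):
  A: 768 − 1(260.6) = 507.4
  B: 729 − 2(260.6) = 207.8
  D: 0 + 1(260.6) = 260.6
  E: 783 (inert)
Total out = 1759 mol/s; y_A = 507.4 / 1759 = 0.2885.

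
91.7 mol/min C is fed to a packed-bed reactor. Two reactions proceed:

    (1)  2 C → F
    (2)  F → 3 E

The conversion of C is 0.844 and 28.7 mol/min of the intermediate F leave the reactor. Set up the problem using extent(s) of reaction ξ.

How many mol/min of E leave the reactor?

30 mol/min

Conversion of C: C consumed = 2ξ₁ = 0.844 × 91.7 → ξ₁ = 38.7 mol/min.
F balance: n_F = 0 + 1ξ₁ − 1ξ₂ = 28.7 → ξ₂ = (1·38.7 − 28.7)/1 = 9.997 mol/min.
Outlet amounts (n = n₀ + Σ ν·ξ):
  C: 91.7 − 2(38.7) = 14.31
  F: 0 + 1(38.7) − 1(9.997) = 28.7
  E: 0 + 3(9.997) = 29.99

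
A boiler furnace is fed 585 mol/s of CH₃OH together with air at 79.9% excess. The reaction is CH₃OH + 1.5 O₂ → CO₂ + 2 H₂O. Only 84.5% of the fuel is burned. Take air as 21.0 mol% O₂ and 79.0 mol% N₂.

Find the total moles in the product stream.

8350 mol/s

Stoichiometric O₂ = 1.5 × 585 = 877.5 mol/s; O₂ fed = 877.5 × 1.799 = 1579 mol/s.
N₂ fed = 1579 × 79/21 = 5939 mol/s.
Fuel reacted = 0.845 × 585 → ξ = 494.3 mol/s.
Outlet (n = n₀ + ν ξ):
  CH₃OH: 585 − 1(494.3) = 90.68
  O₂: 1579 − 1.5(494.3) = 837.1
  N₂: 5939 (inert)
  CO₂: 0 + 1(494.3) = 494.3
  H₂O: 0 + 2(494.3) = 988.6
Total out = 90.68 + 837.1 + 5939 + 494.3 + 988.6 = 8349 mol/s.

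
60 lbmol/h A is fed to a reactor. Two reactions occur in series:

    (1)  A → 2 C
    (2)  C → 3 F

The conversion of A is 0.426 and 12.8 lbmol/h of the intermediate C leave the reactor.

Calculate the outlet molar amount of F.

115 lbmol/h

Conversion of A: A consumed = 1ξ₁ = 0.426 × 60 → ξ₁ = 25.56 lbmol/h.
C balance: n_C = 0 + 2ξ₁ − 1ξ₂ = 12.8 → ξ₂ = (2·25.56 − 12.8)/1 = 38.32 lbmol/h.
Outlet amounts (n = n₀ + Σ ν·ξ):
  A: 60 − 1(25.56) = 34.44
  C: 0 + 2(25.56) − 1(38.32) = 12.8
  F: 0 + 3(38.32) = 115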